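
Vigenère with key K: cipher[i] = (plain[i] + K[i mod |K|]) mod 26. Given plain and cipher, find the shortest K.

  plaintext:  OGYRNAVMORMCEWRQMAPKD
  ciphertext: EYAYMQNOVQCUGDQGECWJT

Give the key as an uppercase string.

  i= 0: E-O = 16 → Q
  i= 1: Y-G = 18 → S
  i= 2: A-Y =  2 → C
  i= 3: Y-R =  7 → H
  i= 4: M-N = 25 → Z
  i= 5: Q-A = 16 → Q
  i= 6: N-V = 18 → S
  i= 7: O-M =  2 → C
  i= 8: V-O =  7 → H
  i= 9: Q-R = 25 → Z
  i=10: C-M = 16 → Q
  i=11: U-C = 18 → S
  i=12: G-E =  2 → C
  i=13: D-W =  7 → H
  i=14: Q-R = 25 → Z
  i=15: G-Q = 16 → Q
  i=16: E-M = 18 → S
  i=17: C-A =  2 → C
  i=18: W-P =  7 → H
  i=19: J-K = 25 → Z
  i=20: T-D = 16 → Q
  shifts repeat with period 5: QSCHZ

QSCHZ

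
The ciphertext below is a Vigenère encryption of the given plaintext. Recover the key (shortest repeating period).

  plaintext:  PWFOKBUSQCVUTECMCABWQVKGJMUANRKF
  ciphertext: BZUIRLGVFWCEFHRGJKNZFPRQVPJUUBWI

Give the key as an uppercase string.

MDPUHK

  i= 0: B-P = 12 → M
  i= 1: Z-W =  3 → D
  i= 2: U-F = 15 → P
  i= 3: I-O = 20 → U
  i= 4: R-K =  7 → H
  i= 5: L-B = 10 → K
  i= 6: G-U = 12 → M
  i= 7: V-S =  3 → D
  i= 8: F-Q = 15 → P
  i= 9: W-C = 20 → U
  i=10: C-V =  7 → H
  i=11: E-U = 10 → K
  i=12: F-T = 12 → M
  i=13: H-E =  3 → D
  i=14: R-C = 15 → P
  i=15: G-M = 20 → U
  i=16: J-C =  7 → H
  i=17: K-A = 10 → K
  i=18: N-B = 12 → M
  i=19: Z-W =  3 → D
  i=20: F-Q = 15 → P
  i=21: P-V = 20 → U
  i=22: R-K =  7 → H
  i=23: Q-G = 10 → K
  i=24: V-J = 12 → M
  i=25: P-M =  3 → D
  i=26: J-U = 15 → P
  i=27: U-A = 20 → U
  i=28: U-N =  7 → H
  i=29: B-R = 10 → K
  i=30: W-K = 12 → M
  i=31: I-F =  3 → D
  shifts repeat with period 6: MDPUHK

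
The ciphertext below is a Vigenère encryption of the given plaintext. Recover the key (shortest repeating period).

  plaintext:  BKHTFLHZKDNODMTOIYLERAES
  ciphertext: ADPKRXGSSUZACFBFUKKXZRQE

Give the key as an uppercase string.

ZTIRMM

  i= 0: A-B = 25 → Z
  i= 1: D-K = 19 → T
  i= 2: P-H =  8 → I
  i= 3: K-T = 17 → R
  i= 4: R-F = 12 → M
  i= 5: X-L = 12 → M
  i= 6: G-H = 25 → Z
  i= 7: S-Z = 19 → T
  i= 8: S-K =  8 → I
  i= 9: U-D = 17 → R
  i=10: Z-N = 12 → M
  i=11: A-O = 12 → M
  i=12: C-D = 25 → Z
  i=13: F-M = 19 → T
  i=14: B-T =  8 → I
  i=15: F-O = 17 → R
  i=16: U-I = 12 → M
  i=17: K-Y = 12 → M
  i=18: K-L = 25 → Z
  i=19: X-E = 19 → T
  i=20: Z-R =  8 → I
  i=21: R-A = 17 → R
  i=22: Q-E = 12 → M
  i=23: E-S = 12 → M
  shifts repeat with period 6: ZTIRMM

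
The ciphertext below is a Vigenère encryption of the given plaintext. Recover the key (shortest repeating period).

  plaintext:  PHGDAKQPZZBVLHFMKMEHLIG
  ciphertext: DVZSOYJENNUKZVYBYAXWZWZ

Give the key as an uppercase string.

OOTP

  i= 0: D-P = 14 → O
  i= 1: V-H = 14 → O
  i= 2: Z-G = 19 → T
  i= 3: S-D = 15 → P
  i= 4: O-A = 14 → O
  i= 5: Y-K = 14 → O
  i= 6: J-Q = 19 → T
  i= 7: E-P = 15 → P
  i= 8: N-Z = 14 → O
  i= 9: N-Z = 14 → O
  i=10: U-B = 19 → T
  i=11: K-V = 15 → P
  i=12: Z-L = 14 → O
  i=13: V-H = 14 → O
  i=14: Y-F = 19 → T
  i=15: B-M = 15 → P
  i=16: Y-K = 14 → O
  i=17: A-M = 14 → O
  i=18: X-E = 19 → T
  i=19: W-H = 15 → P
  i=20: Z-L = 14 → O
  i=21: W-I = 14 → O
  i=22: Z-G = 19 → T
  shifts repeat with period 4: OOTP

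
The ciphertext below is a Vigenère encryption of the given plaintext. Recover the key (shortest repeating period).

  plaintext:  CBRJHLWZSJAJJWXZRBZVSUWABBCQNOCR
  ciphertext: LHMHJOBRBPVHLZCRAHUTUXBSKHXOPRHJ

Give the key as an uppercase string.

JGVYCDFS

  i= 0: L-C =  9 → J
  i= 1: H-B =  6 → G
  i= 2: M-R = 21 → V
  i= 3: H-J = 24 → Y
  i= 4: J-H =  2 → C
  i= 5: O-L =  3 → D
  i= 6: B-W =  5 → F
  i= 7: R-Z = 18 → S
  i= 8: B-S =  9 → J
  i= 9: P-J =  6 → G
  i=10: V-A = 21 → V
  i=11: H-J = 24 → Y
  i=12: L-J =  2 → C
  i=13: Z-W =  3 → D
  i=14: C-X =  5 → F
  i=15: R-Z = 18 → S
  i=16: A-R =  9 → J
  i=17: H-B =  6 → G
  i=18: U-Z = 21 → V
  i=19: T-V = 24 → Y
  i=20: U-S =  2 → C
  i=21: X-U =  3 → D
  i=22: B-W =  5 → F
  i=23: S-A = 18 → S
  i=24: K-B =  9 → J
  i=25: H-B =  6 → G
  i=26: X-C = 21 → V
  i=27: O-Q = 24 → Y
  i=28: P-N =  2 → C
  i=29: R-O =  3 → D
  i=30: H-C =  5 → F
  i=31: J-R = 18 → S
  shifts repeat with period 8: JGVYCDFS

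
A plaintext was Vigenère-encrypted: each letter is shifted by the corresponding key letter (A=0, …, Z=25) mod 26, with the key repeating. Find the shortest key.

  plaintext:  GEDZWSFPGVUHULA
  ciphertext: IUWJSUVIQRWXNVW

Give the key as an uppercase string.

CQTKW

  i= 0: I-G =  2 → C
  i= 1: U-E = 16 → Q
  i= 2: W-D = 19 → T
  i= 3: J-Z = 10 → K
  i= 4: S-W = 22 → W
  i= 5: U-S =  2 → C
  i= 6: V-F = 16 → Q
  i= 7: I-P = 19 → T
  i= 8: Q-G = 10 → K
  i= 9: R-V = 22 → W
  i=10: W-U =  2 → C
  i=11: X-H = 16 → Q
  i=12: N-U = 19 → T
  i=13: V-L = 10 → K
  i=14: W-A = 22 → W
  shifts repeat with period 5: CQTKW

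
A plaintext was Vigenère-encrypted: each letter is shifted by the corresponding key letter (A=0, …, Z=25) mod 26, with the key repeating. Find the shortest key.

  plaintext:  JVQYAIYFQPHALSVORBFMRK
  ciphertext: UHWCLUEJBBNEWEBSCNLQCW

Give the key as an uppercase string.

  i= 0: U-J = 11 → L
  i= 1: H-V = 12 → M
  i= 2: W-Q =  6 → G
  i= 3: C-Y =  4 → E
  i= 4: L-A = 11 → L
  i= 5: U-I = 12 → M
  i= 6: E-Y =  6 → G
  i= 7: J-F =  4 → E
  i= 8: B-Q = 11 → L
  i= 9: B-P = 12 → M
  i=10: N-H =  6 → G
  i=11: E-A =  4 → E
  i=12: W-L = 11 → L
  i=13: E-S = 12 → M
  i=14: B-V =  6 → G
  i=15: S-O =  4 → E
  i=16: C-R = 11 → L
  i=17: N-B = 12 → M
  i=18: L-F =  6 → G
  i=19: Q-M =  4 → E
  i=20: C-R = 11 → L
  i=21: W-K = 12 → M
  shifts repeat with period 4: LMGE

LMGE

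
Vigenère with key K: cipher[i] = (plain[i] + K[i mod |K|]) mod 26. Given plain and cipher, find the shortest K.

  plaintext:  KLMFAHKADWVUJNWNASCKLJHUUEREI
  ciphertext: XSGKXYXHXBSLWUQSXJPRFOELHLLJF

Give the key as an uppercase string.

  i= 0: X-K = 13 → N
  i= 1: S-L =  7 → H
  i= 2: G-M = 20 → U
  i= 3: K-F =  5 → F
  i= 4: X-A = 23 → X
  i= 5: Y-H = 17 → R
  i= 6: X-K = 13 → N
  i= 7: H-A =  7 → H
  i= 8: X-D = 20 → U
  i= 9: B-W =  5 → F
  i=10: S-V = 23 → X
  i=11: L-U = 17 → R
  i=12: W-J = 13 → N
  i=13: U-N =  7 → H
  i=14: Q-W = 20 → U
  i=15: S-N =  5 → F
  i=16: X-A = 23 → X
  i=17: J-S = 17 → R
  i=18: P-C = 13 → N
  i=19: R-K =  7 → H
  i=20: F-L = 20 → U
  i=21: O-J =  5 → F
  i=22: E-H = 23 → X
  i=23: L-U = 17 → R
  i=24: H-U = 13 → N
  i=25: L-E =  7 → H
  i=26: L-R = 20 → U
  i=27: J-E =  5 → F
  i=28: F-I = 23 → X
  shifts repeat with period 6: NHUFXR

NHUFXR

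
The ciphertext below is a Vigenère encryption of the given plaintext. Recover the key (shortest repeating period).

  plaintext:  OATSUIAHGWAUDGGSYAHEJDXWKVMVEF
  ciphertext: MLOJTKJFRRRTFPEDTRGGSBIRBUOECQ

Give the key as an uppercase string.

  i= 0: M-O = 24 → Y
  i= 1: L-A = 11 → L
  i= 2: O-T = 21 → V
  i= 3: J-S = 17 → R
  i= 4: T-U = 25 → Z
  i= 5: K-I =  2 → C
  i= 6: J-A =  9 → J
  i= 7: F-H = 24 → Y
  i= 8: R-G = 11 → L
  i= 9: R-W = 21 → V
  i=10: R-A = 17 → R
  i=11: T-U = 25 → Z
  i=12: F-D =  2 → C
  i=13: P-G =  9 → J
  i=14: E-G = 24 → Y
  i=15: D-S = 11 → L
  i=16: T-Y = 21 → V
  i=17: R-A = 17 → R
  i=18: G-H = 25 → Z
  i=19: G-E =  2 → C
  i=20: S-J =  9 → J
  i=21: B-D = 24 → Y
  i=22: I-X = 11 → L
  i=23: R-W = 21 → V
  i=24: B-K = 17 → R
  i=25: U-V = 25 → Z
  i=26: O-M =  2 → C
  i=27: E-V =  9 → J
  i=28: C-E = 24 → Y
  i=29: Q-F = 11 → L
  shifts repeat with period 7: YLVRZCJ

YLVRZCJ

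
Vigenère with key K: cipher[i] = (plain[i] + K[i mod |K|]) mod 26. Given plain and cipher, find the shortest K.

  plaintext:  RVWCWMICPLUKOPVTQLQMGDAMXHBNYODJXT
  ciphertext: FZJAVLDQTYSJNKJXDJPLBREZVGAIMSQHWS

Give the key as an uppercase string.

  i= 0: F-R = 14 → O
  i= 1: Z-V =  4 → E
  i= 2: J-W = 13 → N
  i= 3: A-C = 24 → Y
  i= 4: V-W = 25 → Z
  i= 5: L-M = 25 → Z
  i= 6: D-I = 21 → V
  i= 7: Q-C = 14 → O
  i= 8: T-P =  4 → E
  i= 9: Y-L = 13 → N
  i=10: S-U = 24 → Y
  i=11: J-K = 25 → Z
  i=12: N-O = 25 → Z
  i=13: K-P = 21 → V
  i=14: J-V = 14 → O
  i=15: X-T =  4 → E
  i=16: D-Q = 13 → N
  i=17: J-L = 24 → Y
  i=18: P-Q = 25 → Z
  i=19: L-M = 25 → Z
  i=20: B-G = 21 → V
  i=21: R-D = 14 → O
  i=22: E-A =  4 → E
  i=23: Z-M = 13 → N
  i=24: V-X = 24 → Y
  i=25: G-H = 25 → Z
  i=26: A-B = 25 → Z
  i=27: I-N = 21 → V
  i=28: M-Y = 14 → O
  i=29: S-O =  4 → E
  i=30: Q-D = 13 → N
  i=31: H-J = 24 → Y
  i=32: W-X = 25 → Z
  i=33: S-T = 25 → Z
  shifts repeat with period 7: OENYZZV

OENYZZV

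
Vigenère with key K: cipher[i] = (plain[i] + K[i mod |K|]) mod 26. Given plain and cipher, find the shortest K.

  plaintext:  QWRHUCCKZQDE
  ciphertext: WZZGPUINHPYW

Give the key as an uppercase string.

  i= 0: W-Q =  6 → G
  i= 1: Z-W =  3 → D
  i= 2: Z-R =  8 → I
  i= 3: G-H = 25 → Z
  i= 4: P-U = 21 → V
  i= 5: U-C = 18 → S
  i= 6: I-C =  6 → G
  i= 7: N-K =  3 → D
  i= 8: H-Z =  8 → I
  i= 9: P-Q = 25 → Z
  i=10: Y-D = 21 → V
  i=11: W-E = 18 → S
  shifts repeat with period 6: GDIZVS

GDIZVS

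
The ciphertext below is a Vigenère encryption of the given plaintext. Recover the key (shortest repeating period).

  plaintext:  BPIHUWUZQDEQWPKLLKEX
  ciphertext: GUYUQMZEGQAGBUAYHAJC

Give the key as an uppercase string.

FFQNWQ

  i= 0: G-B =  5 → F
  i= 1: U-P =  5 → F
  i= 2: Y-I = 16 → Q
  i= 3: U-H = 13 → N
  i= 4: Q-U = 22 → W
  i= 5: M-W = 16 → Q
  i= 6: Z-U =  5 → F
  i= 7: E-Z =  5 → F
  i= 8: G-Q = 16 → Q
  i= 9: Q-D = 13 → N
  i=10: A-E = 22 → W
  i=11: G-Q = 16 → Q
  i=12: B-W =  5 → F
  i=13: U-P =  5 → F
  i=14: A-K = 16 → Q
  i=15: Y-L = 13 → N
  i=16: H-L = 22 → W
  i=17: A-K = 16 → Q
  i=18: J-E =  5 → F
  i=19: C-X =  5 → F
  shifts repeat with period 6: FFQNWQ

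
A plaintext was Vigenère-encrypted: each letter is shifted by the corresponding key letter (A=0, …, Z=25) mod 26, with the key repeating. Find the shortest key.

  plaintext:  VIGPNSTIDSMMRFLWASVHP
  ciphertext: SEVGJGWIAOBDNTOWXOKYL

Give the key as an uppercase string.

  i= 0: S-V = 23 → X
  i= 1: E-I = 22 → W
  i= 2: V-G = 15 → P
  i= 3: G-P = 17 → R
  i= 4: J-N = 22 → W
  i= 5: G-S = 14 → O
  i= 6: W-T =  3 → D
  i= 7: I-I =  0 → A
  i= 8: A-D = 23 → X
  i= 9: O-S = 22 → W
  i=10: B-M = 15 → P
  i=11: D-M = 17 → R
  i=12: N-R = 22 → W
  i=13: T-F = 14 → O
  i=14: O-L =  3 → D
  i=15: W-W =  0 → A
  i=16: X-A = 23 → X
  i=17: O-S = 22 → W
  i=18: K-V = 15 → P
  i=19: Y-H = 17 → R
  i=20: L-P = 22 → W
  shifts repeat with period 8: XWPRWODA

XWPRWODA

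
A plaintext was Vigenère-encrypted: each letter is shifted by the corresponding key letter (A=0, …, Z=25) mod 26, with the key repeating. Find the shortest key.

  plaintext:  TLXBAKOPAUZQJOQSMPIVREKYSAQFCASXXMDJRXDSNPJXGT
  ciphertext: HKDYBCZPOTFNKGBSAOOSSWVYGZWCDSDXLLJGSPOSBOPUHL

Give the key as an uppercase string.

OZGXBSLA

  i= 0: H-T = 14 → O
  i= 1: K-L = 25 → Z
  i= 2: D-X =  6 → G
  i= 3: Y-B = 23 → X
  i= 4: B-A =  1 → B
  i= 5: C-K = 18 → S
  i= 6: Z-O = 11 → L
  i= 7: P-P =  0 → A
  i= 8: O-A = 14 → O
  i= 9: T-U = 25 → Z
  i=10: F-Z =  6 → G
  i=11: N-Q = 23 → X
  i=12: K-J =  1 → B
  i=13: G-O = 18 → S
  i=14: B-Q = 11 → L
  i=15: S-S =  0 → A
  i=16: A-M = 14 → O
  i=17: O-P = 25 → Z
  i=18: O-I =  6 → G
  i=19: S-V = 23 → X
  i=20: S-R =  1 → B
  i=21: W-E = 18 → S
  i=22: V-K = 11 → L
  i=23: Y-Y =  0 → A
  i=24: G-S = 14 → O
  i=25: Z-A = 25 → Z
  i=26: W-Q =  6 → G
  i=27: C-F = 23 → X
  i=28: D-C =  1 → B
  i=29: S-A = 18 → S
  i=30: D-S = 11 → L
  i=31: X-X =  0 → A
  i=32: L-X = 14 → O
  i=33: L-M = 25 → Z
  i=34: J-D =  6 → G
  i=35: G-J = 23 → X
  i=36: S-R =  1 → B
  i=37: P-X = 18 → S
  i=38: O-D = 11 → L
  i=39: S-S =  0 → A
  i=40: B-N = 14 → O
  i=41: O-P = 25 → Z
  i=42: P-J =  6 → G
  i=43: U-X = 23 → X
  i=44: H-G =  1 → B
  i=45: L-T = 18 → S
  shifts repeat with period 8: OZGXBSLA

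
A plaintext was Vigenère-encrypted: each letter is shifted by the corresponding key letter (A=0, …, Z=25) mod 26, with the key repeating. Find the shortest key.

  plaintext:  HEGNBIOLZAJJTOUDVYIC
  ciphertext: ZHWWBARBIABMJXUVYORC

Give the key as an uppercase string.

SDQJA

  i= 0: Z-H = 18 → S
  i= 1: H-E =  3 → D
  i= 2: W-G = 16 → Q
  i= 3: W-N =  9 → J
  i= 4: B-B =  0 → A
  i= 5: A-I = 18 → S
  i= 6: R-O =  3 → D
  i= 7: B-L = 16 → Q
  i= 8: I-Z =  9 → J
  i= 9: A-A =  0 → A
  i=10: B-J = 18 → S
  i=11: M-J =  3 → D
  i=12: J-T = 16 → Q
  i=13: X-O =  9 → J
  i=14: U-U =  0 → A
  i=15: V-D = 18 → S
  i=16: Y-V =  3 → D
  i=17: O-Y = 16 → Q
  i=18: R-I =  9 → J
  i=19: C-C =  0 → A
  shifts repeat with period 5: SDQJA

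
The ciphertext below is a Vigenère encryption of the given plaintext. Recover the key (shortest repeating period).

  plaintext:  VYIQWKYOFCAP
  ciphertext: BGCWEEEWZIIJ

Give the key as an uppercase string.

  i= 0: B-V =  6 → G
  i= 1: G-Y =  8 → I
  i= 2: C-I = 20 → U
  i= 3: W-Q =  6 → G
  i= 4: E-W =  8 → I
  i= 5: E-K = 20 → U
  i= 6: E-Y =  6 → G
  i= 7: W-O =  8 → I
  i= 8: Z-F = 20 → U
  i= 9: I-C =  6 → G
  i=10: I-A =  8 → I
  i=11: J-P = 20 → U
  shifts repeat with period 3: GIU

GIU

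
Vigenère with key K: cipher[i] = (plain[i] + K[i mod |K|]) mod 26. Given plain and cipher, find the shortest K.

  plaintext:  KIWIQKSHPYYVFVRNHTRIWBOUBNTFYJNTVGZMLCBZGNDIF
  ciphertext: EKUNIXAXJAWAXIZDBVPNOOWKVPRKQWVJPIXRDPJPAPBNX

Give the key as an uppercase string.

UCYFSNIQ

  i= 0: E-K = 20 → U
  i= 1: K-I =  2 → C
  i= 2: U-W = 24 → Y
  i= 3: N-I =  5 → F
  i= 4: I-Q = 18 → S
  i= 5: X-K = 13 → N
  i= 6: A-S =  8 → I
  i= 7: X-H = 16 → Q
  i= 8: J-P = 20 → U
  i= 9: A-Y =  2 → C
  i=10: W-Y = 24 → Y
  i=11: A-V =  5 → F
  i=12: X-F = 18 → S
  i=13: I-V = 13 → N
  i=14: Z-R =  8 → I
  i=15: D-N = 16 → Q
  i=16: B-H = 20 → U
  i=17: V-T =  2 → C
  i=18: P-R = 24 → Y
  i=19: N-I =  5 → F
  i=20: O-W = 18 → S
  i=21: O-B = 13 → N
  i=22: W-O =  8 → I
  i=23: K-U = 16 → Q
  i=24: V-B = 20 → U
  i=25: P-N =  2 → C
  i=26: R-T = 24 → Y
  i=27: K-F =  5 → F
  i=28: Q-Y = 18 → S
  i=29: W-J = 13 → N
  i=30: V-N =  8 → I
  i=31: J-T = 16 → Q
  i=32: P-V = 20 → U
  i=33: I-G =  2 → C
  i=34: X-Z = 24 → Y
  i=35: R-M =  5 → F
  i=36: D-L = 18 → S
  i=37: P-C = 13 → N
  i=38: J-B =  8 → I
  i=39: P-Z = 16 → Q
  i=40: A-G = 20 → U
  i=41: P-N =  2 → C
  i=42: B-D = 24 → Y
  i=43: N-I =  5 → F
  i=44: X-F = 18 → S
  shifts repeat with period 8: UCYFSNIQ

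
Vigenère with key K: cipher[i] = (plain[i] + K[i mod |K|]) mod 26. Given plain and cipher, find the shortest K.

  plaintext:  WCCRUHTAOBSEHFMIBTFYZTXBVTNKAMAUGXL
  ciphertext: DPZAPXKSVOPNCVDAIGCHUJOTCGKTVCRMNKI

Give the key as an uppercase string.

HNXJVQRS

  i= 0: D-W =  7 → H
  i= 1: P-C = 13 → N
  i= 2: Z-C = 23 → X
  i= 3: A-R =  9 → J
  i= 4: P-U = 21 → V
  i= 5: X-H = 16 → Q
  i= 6: K-T = 17 → R
  i= 7: S-A = 18 → S
  i= 8: V-O =  7 → H
  i= 9: O-B = 13 → N
  i=10: P-S = 23 → X
  i=11: N-E =  9 → J
  i=12: C-H = 21 → V
  i=13: V-F = 16 → Q
  i=14: D-M = 17 → R
  i=15: A-I = 18 → S
  i=16: I-B =  7 → H
  i=17: G-T = 13 → N
  i=18: C-F = 23 → X
  i=19: H-Y =  9 → J
  i=20: U-Z = 21 → V
  i=21: J-T = 16 → Q
  i=22: O-X = 17 → R
  i=23: T-B = 18 → S
  i=24: C-V =  7 → H
  i=25: G-T = 13 → N
  i=26: K-N = 23 → X
  i=27: T-K =  9 → J
  i=28: V-A = 21 → V
  i=29: C-M = 16 → Q
  i=30: R-A = 17 → R
  i=31: M-U = 18 → S
  i=32: N-G =  7 → H
  i=33: K-X = 13 → N
  i=34: I-L = 23 → X
  shifts repeat with period 8: HNXJVQRS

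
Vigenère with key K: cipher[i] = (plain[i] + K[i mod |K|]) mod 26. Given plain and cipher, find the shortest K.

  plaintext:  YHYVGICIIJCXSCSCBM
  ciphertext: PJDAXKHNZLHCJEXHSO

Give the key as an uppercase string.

  i= 0: P-Y = 17 → R
  i= 1: J-H =  2 → C
  i= 2: D-Y =  5 → F
  i= 3: A-V =  5 → F
  i= 4: X-G = 17 → R
  i= 5: K-I =  2 → C
  i= 6: H-C =  5 → F
  i= 7: N-I =  5 → F
  i= 8: Z-I = 17 → R
  i= 9: L-J =  2 → C
  i=10: H-C =  5 → F
  i=11: C-X =  5 → F
  i=12: J-S = 17 → R
  i=13: E-C =  2 → C
  i=14: X-S =  5 → F
  i=15: H-C =  5 → F
  i=16: S-B = 17 → R
  i=17: O-M =  2 → C
  shifts repeat with period 4: RCFF

RCFF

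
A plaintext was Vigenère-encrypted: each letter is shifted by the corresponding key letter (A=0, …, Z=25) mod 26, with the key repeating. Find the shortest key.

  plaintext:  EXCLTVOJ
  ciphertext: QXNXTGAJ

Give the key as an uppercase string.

  i= 0: Q-E = 12 → M
  i= 1: X-X =  0 → A
  i= 2: N-C = 11 → L
  i= 3: X-L = 12 → M
  i= 4: T-T =  0 → A
  i= 5: G-V = 11 → L
  i= 6: A-O = 12 → M
  i= 7: J-J =  0 → A
  shifts repeat with period 3: MAL

MAL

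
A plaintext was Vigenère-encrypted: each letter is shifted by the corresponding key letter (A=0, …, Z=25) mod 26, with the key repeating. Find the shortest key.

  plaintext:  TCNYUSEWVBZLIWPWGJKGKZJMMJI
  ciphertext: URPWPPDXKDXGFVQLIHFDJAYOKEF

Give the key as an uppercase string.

BPCYVXZ

  i= 0: U-T =  1 → B
  i= 1: R-C = 15 → P
  i= 2: P-N =  2 → C
  i= 3: W-Y = 24 → Y
  i= 4: P-U = 21 → V
  i= 5: P-S = 23 → X
  i= 6: D-E = 25 → Z
  i= 7: X-W =  1 → B
  i= 8: K-V = 15 → P
  i= 9: D-B =  2 → C
  i=10: X-Z = 24 → Y
  i=11: G-L = 21 → V
  i=12: F-I = 23 → X
  i=13: V-W = 25 → Z
  i=14: Q-P =  1 → B
  i=15: L-W = 15 → P
  i=16: I-G =  2 → C
  i=17: H-J = 24 → Y
  i=18: F-K = 21 → V
  i=19: D-G = 23 → X
  i=20: J-K = 25 → Z
  i=21: A-Z =  1 → B
  i=22: Y-J = 15 → P
  i=23: O-M =  2 → C
  i=24: K-M = 24 → Y
  i=25: E-J = 21 → V
  i=26: F-I = 23 → X
  shifts repeat with period 7: BPCYVXZ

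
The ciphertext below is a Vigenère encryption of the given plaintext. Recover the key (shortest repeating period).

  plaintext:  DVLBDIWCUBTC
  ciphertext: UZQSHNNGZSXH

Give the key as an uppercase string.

REF

  i= 0: U-D = 17 → R
  i= 1: Z-V =  4 → E
  i= 2: Q-L =  5 → F
  i= 3: S-B = 17 → R
  i= 4: H-D =  4 → E
  i= 5: N-I =  5 → F
  i= 6: N-W = 17 → R
  i= 7: G-C =  4 → E
  i= 8: Z-U =  5 → F
  i= 9: S-B = 17 → R
  i=10: X-T =  4 → E
  i=11: H-C =  5 → F
  shifts repeat with period 3: REF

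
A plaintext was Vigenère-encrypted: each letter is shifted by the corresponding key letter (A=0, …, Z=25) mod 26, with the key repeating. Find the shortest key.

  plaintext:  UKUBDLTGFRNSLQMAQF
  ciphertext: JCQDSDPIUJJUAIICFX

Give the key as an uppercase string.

  i= 0: J-U = 15 → P
  i= 1: C-K = 18 → S
  i= 2: Q-U = 22 → W
  i= 3: D-B =  2 → C
  i= 4: S-D = 15 → P
  i= 5: D-L = 18 → S
  i= 6: P-T = 22 → W
  i= 7: I-G =  2 → C
  i= 8: U-F = 15 → P
  i= 9: J-R = 18 → S
  i=10: J-N = 22 → W
  i=11: U-S =  2 → C
  i=12: A-L = 15 → P
  i=13: I-Q = 18 → S
  i=14: I-M = 22 → W
  i=15: C-A =  2 → C
  i=16: F-Q = 15 → P
  i=17: X-F = 18 → S
  shifts repeat with period 4: PSWC

PSWC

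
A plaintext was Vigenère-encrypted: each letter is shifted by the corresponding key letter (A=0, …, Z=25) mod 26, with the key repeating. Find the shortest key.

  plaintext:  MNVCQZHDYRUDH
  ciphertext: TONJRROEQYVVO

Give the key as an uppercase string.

  i= 0: T-M =  7 → H
  i= 1: O-N =  1 → B
  i= 2: N-V = 18 → S
  i= 3: J-C =  7 → H
  i= 4: R-Q =  1 → B
  i= 5: R-Z = 18 → S
  i= 6: O-H =  7 → H
  i= 7: E-D =  1 → B
  i= 8: Q-Y = 18 → S
  i= 9: Y-R =  7 → H
  i=10: V-U =  1 → B
  i=11: V-D = 18 → S
  i=12: O-H =  7 → H
  shifts repeat with period 3: HBS

HBS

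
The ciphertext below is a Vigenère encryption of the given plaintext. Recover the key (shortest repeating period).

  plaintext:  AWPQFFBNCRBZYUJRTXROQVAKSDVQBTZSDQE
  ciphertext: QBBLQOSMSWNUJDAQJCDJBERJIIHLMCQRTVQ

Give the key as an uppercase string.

QFMVLJRZ

  i= 0: Q-A = 16 → Q
  i= 1: B-W =  5 → F
  i= 2: B-P = 12 → M
  i= 3: L-Q = 21 → V
  i= 4: Q-F = 11 → L
  i= 5: O-F =  9 → J
  i= 6: S-B = 17 → R
  i= 7: M-N = 25 → Z
  i= 8: S-C = 16 → Q
  i= 9: W-R =  5 → F
  i=10: N-B = 12 → M
  i=11: U-Z = 21 → V
  i=12: J-Y = 11 → L
  i=13: D-U =  9 → J
  i=14: A-J = 17 → R
  i=15: Q-R = 25 → Z
  i=16: J-T = 16 → Q
  i=17: C-X =  5 → F
  i=18: D-R = 12 → M
  i=19: J-O = 21 → V
  i=20: B-Q = 11 → L
  i=21: E-V =  9 → J
  i=22: R-A = 17 → R
  i=23: J-K = 25 → Z
  i=24: I-S = 16 → Q
  i=25: I-D =  5 → F
  i=26: H-V = 12 → M
  i=27: L-Q = 21 → V
  i=28: M-B = 11 → L
  i=29: C-T =  9 → J
  i=30: Q-Z = 17 → R
  i=31: R-S = 25 → Z
  i=32: T-D = 16 → Q
  i=33: V-Q =  5 → F
  i=34: Q-E = 12 → M
  shifts repeat with period 8: QFMVLJRZ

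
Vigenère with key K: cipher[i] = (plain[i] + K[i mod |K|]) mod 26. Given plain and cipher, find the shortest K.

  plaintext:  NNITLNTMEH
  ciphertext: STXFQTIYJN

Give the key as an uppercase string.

FGPM

  i= 0: S-N =  5 → F
  i= 1: T-N =  6 → G
  i= 2: X-I = 15 → P
  i= 3: F-T = 12 → M
  i= 4: Q-L =  5 → F
  i= 5: T-N =  6 → G
  i= 6: I-T = 15 → P
  i= 7: Y-M = 12 → M
  i= 8: J-E =  5 → F
  i= 9: N-H =  6 → G
  shifts repeat with period 4: FGPM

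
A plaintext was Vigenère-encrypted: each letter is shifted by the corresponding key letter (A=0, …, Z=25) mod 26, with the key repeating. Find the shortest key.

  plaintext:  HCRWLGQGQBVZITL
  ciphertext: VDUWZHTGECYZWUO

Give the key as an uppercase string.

  i= 0: V-H = 14 → O
  i= 1: D-C =  1 → B
  i= 2: U-R =  3 → D
  i= 3: W-W =  0 → A
  i= 4: Z-L = 14 → O
  i= 5: H-G =  1 → B
  i= 6: T-Q =  3 → D
  i= 7: G-G =  0 → A
  i= 8: E-Q = 14 → O
  i= 9: C-B =  1 → B
  i=10: Y-V =  3 → D
  i=11: Z-Z =  0 → A
  i=12: W-I = 14 → O
  i=13: U-T =  1 → B
  i=14: O-L =  3 → D
  shifts repeat with period 4: OBDA

OBDA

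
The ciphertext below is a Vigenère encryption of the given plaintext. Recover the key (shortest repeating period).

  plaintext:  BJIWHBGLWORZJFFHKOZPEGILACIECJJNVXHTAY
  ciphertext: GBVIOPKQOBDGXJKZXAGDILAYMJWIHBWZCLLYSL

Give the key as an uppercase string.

  i= 0: G-B =  5 → F
  i= 1: B-J = 18 → S
  i= 2: V-I = 13 → N
  i= 3: I-W = 12 → M
  i= 4: O-H =  7 → H
  i= 5: P-B = 14 → O
  i= 6: K-G =  4 → E
  i= 7: Q-L =  5 → F
  i= 8: O-W = 18 → S
  i= 9: B-O = 13 → N
  i=10: D-R = 12 → M
  i=11: G-Z =  7 → H
  i=12: X-J = 14 → O
  i=13: J-F =  4 → E
  i=14: K-F =  5 → F
  i=15: Z-H = 18 → S
  i=16: X-K = 13 → N
  i=17: A-O = 12 → M
  i=18: G-Z =  7 → H
  i=19: D-P = 14 → O
  i=20: I-E =  4 → E
  i=21: L-G =  5 → F
  i=22: A-I = 18 → S
  i=23: Y-L = 13 → N
  i=24: M-A = 12 → M
  i=25: J-C =  7 → H
  i=26: W-I = 14 → O
  i=27: I-E =  4 → E
  i=28: H-C =  5 → F
  i=29: B-J = 18 → S
  i=30: W-J = 13 → N
  i=31: Z-N = 12 → M
  i=32: C-V =  7 → H
  i=33: L-X = 14 → O
  i=34: L-H =  4 → E
  i=35: Y-T =  5 → F
  i=36: S-A = 18 → S
  i=37: L-Y = 13 → N
  shifts repeat with period 7: FSNMHOE

FSNMHOE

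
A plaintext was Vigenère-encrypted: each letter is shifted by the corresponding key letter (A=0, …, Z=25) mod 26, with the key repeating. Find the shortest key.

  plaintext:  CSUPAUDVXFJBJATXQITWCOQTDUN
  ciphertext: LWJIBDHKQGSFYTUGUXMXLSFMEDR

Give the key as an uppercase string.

  i= 0: L-C =  9 → J
  i= 1: W-S =  4 → E
  i= 2: J-U = 15 → P
  i= 3: I-P = 19 → T
  i= 4: B-A =  1 → B
  i= 5: D-U =  9 → J
  i= 6: H-D =  4 → E
  i= 7: K-V = 15 → P
  i= 8: Q-X = 19 → T
  i= 9: G-F =  1 → B
  i=10: S-J =  9 → J
  i=11: F-B =  4 → E
  i=12: Y-J = 15 → P
  i=13: T-A = 19 → T
  i=14: U-T =  1 → B
  i=15: G-X =  9 → J
  i=16: U-Q =  4 → E
  i=17: X-I = 15 → P
  i=18: M-T = 19 → T
  i=19: X-W =  1 → B
  i=20: L-C =  9 → J
  i=21: S-O =  4 → E
  i=22: F-Q = 15 → P
  i=23: M-T = 19 → T
  i=24: E-D =  1 → B
  i=25: D-U =  9 → J
  i=26: R-N =  4 → E
  shifts repeat with period 5: JEPTB

JEPTB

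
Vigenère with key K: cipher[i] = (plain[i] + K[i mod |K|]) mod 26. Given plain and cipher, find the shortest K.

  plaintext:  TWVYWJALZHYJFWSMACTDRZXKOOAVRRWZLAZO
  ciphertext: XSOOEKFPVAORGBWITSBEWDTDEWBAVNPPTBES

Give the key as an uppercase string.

  i= 0: X-T =  4 → E
  i= 1: S-W = 22 → W
  i= 2: O-V = 19 → T
  i= 3: O-Y = 16 → Q
  i= 4: E-W =  8 → I
  i= 5: K-J =  1 → B
  i= 6: F-A =  5 → F
  i= 7: P-L =  4 → E
  i= 8: V-Z = 22 → W
  i= 9: A-H = 19 → T
  i=10: O-Y = 16 → Q
  i=11: R-J =  8 → I
  i=12: G-F =  1 → B
  i=13: B-W =  5 → F
  i=14: W-S =  4 → E
  i=15: I-M = 22 → W
  i=16: T-A = 19 → T
  i=17: S-C = 16 → Q
  i=18: B-T =  8 → I
  i=19: E-D =  1 → B
  i=20: W-R =  5 → F
  i=21: D-Z =  4 → E
  i=22: T-X = 22 → W
  i=23: D-K = 19 → T
  i=24: E-O = 16 → Q
  i=25: W-O =  8 → I
  i=26: B-A =  1 → B
  i=27: A-V =  5 → F
  i=28: V-R =  4 → E
  i=29: N-R = 22 → W
  i=30: P-W = 19 → T
  i=31: P-Z = 16 → Q
  i=32: T-L =  8 → I
  i=33: B-A =  1 → B
  i=34: E-Z =  5 → F
  i=35: S-O =  4 → E
  shifts repeat with period 7: EWTQIBF

EWTQIBF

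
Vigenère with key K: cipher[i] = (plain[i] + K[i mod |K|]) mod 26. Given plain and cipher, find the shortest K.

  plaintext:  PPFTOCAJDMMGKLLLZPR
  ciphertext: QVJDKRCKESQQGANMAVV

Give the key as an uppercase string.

  i= 0: Q-P =  1 → B
  i= 1: V-P =  6 → G
  i= 2: J-F =  4 → E
  i= 3: D-T = 10 → K
  i= 4: K-O = 22 → W
  i= 5: R-C = 15 → P
  i= 6: C-A =  2 → C
  i= 7: K-J =  1 → B
  i= 8: E-D =  1 → B
  i= 9: S-M =  6 → G
  i=10: Q-M =  4 → E
  i=11: Q-G = 10 → K
  i=12: G-K = 22 → W
  i=13: A-L = 15 → P
  i=14: N-L =  2 → C
  i=15: M-L =  1 → B
  i=16: A-Z =  1 → B
  i=17: V-P =  6 → G
  i=18: V-R =  4 → E
  shifts repeat with period 8: BGEKWPCB

BGEKWPCB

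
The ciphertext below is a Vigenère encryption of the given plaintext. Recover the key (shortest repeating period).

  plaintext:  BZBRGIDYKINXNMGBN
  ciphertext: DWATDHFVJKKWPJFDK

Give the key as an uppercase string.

CXZ

  i= 0: D-B =  2 → C
  i= 1: W-Z = 23 → X
  i= 2: A-B = 25 → Z
  i= 3: T-R =  2 → C
  i= 4: D-G = 23 → X
  i= 5: H-I = 25 → Z
  i= 6: F-D =  2 → C
  i= 7: V-Y = 23 → X
  i= 8: J-K = 25 → Z
  i= 9: K-I =  2 → C
  i=10: K-N = 23 → X
  i=11: W-X = 25 → Z
  i=12: P-N =  2 → C
  i=13: J-M = 23 → X
  i=14: F-G = 25 → Z
  i=15: D-B =  2 → C
  i=16: K-N = 23 → X
  shifts repeat with period 3: CXZ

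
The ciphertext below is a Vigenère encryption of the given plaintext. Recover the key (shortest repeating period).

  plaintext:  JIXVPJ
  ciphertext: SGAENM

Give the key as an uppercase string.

JYD

  i= 0: S-J =  9 → J
  i= 1: G-I = 24 → Y
  i= 2: A-X =  3 → D
  i= 3: E-V =  9 → J
  i= 4: N-P = 24 → Y
  i= 5: M-J =  3 → D
  shifts repeat with period 3: JYD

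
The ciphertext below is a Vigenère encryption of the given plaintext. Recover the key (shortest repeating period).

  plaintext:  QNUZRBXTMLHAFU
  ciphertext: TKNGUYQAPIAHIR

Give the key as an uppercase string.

  i= 0: T-Q =  3 → D
  i= 1: K-N = 23 → X
  i= 2: N-U = 19 → T
  i= 3: G-Z =  7 → H
  i= 4: U-R =  3 → D
  i= 5: Y-B = 23 → X
  i= 6: Q-X = 19 → T
  i= 7: A-T =  7 → H
  i= 8: P-M =  3 → D
  i= 9: I-L = 23 → X
  i=10: A-H = 19 → T
  i=11: H-A =  7 → H
  i=12: I-F =  3 → D
  i=13: R-U = 23 → X
  shifts repeat with period 4: DXTH

DXTH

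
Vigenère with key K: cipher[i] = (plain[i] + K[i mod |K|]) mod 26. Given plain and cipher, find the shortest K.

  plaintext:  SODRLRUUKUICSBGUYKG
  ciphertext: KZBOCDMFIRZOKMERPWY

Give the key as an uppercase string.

SLYXRM

  i= 0: K-S = 18 → S
  i= 1: Z-O = 11 → L
  i= 2: B-D = 24 → Y
  i= 3: O-R = 23 → X
  i= 4: C-L = 17 → R
  i= 5: D-R = 12 → M
  i= 6: M-U = 18 → S
  i= 7: F-U = 11 → L
  i= 8: I-K = 24 → Y
  i= 9: R-U = 23 → X
  i=10: Z-I = 17 → R
  i=11: O-C = 12 → M
  i=12: K-S = 18 → S
  i=13: M-B = 11 → L
  i=14: E-G = 24 → Y
  i=15: R-U = 23 → X
  i=16: P-Y = 17 → R
  i=17: W-K = 12 → M
  i=18: Y-G = 18 → S
  shifts repeat with period 6: SLYXRM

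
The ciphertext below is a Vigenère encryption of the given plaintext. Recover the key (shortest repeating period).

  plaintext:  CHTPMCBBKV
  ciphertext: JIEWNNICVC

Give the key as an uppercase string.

  i= 0: J-C =  7 → H
  i= 1: I-H =  1 → B
  i= 2: E-T = 11 → L
  i= 3: W-P =  7 → H
  i= 4: N-M =  1 → B
  i= 5: N-C = 11 → L
  i= 6: I-B =  7 → H
  i= 7: C-B =  1 → B
  i= 8: V-K = 11 → L
  i= 9: C-V =  7 → H
  shifts repeat with period 3: HBL

HBL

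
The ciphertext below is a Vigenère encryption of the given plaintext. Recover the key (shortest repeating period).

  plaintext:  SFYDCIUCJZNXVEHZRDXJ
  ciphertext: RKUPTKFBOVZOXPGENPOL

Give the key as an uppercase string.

ZFWMRCL

  i= 0: R-S = 25 → Z
  i= 1: K-F =  5 → F
  i= 2: U-Y = 22 → W
  i= 3: P-D = 12 → M
  i= 4: T-C = 17 → R
  i= 5: K-I =  2 → C
  i= 6: F-U = 11 → L
  i= 7: B-C = 25 → Z
  i= 8: O-J =  5 → F
  i= 9: V-Z = 22 → W
  i=10: Z-N = 12 → M
  i=11: O-X = 17 → R
  i=12: X-V =  2 → C
  i=13: P-E = 11 → L
  i=14: G-H = 25 → Z
  i=15: E-Z =  5 → F
  i=16: N-R = 22 → W
  i=17: P-D = 12 → M
  i=18: O-X = 17 → R
  i=19: L-J =  2 → C
  shifts repeat with period 7: ZFWMRCL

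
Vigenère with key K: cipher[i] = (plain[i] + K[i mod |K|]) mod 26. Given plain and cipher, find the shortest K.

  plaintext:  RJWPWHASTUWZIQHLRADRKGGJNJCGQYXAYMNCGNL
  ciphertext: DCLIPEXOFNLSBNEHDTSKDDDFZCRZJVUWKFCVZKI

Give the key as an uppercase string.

  i= 0: D-R = 12 → M
  i= 1: C-J = 19 → T
  i= 2: L-W = 15 → P
  i= 3: I-P = 19 → T
  i= 4: P-W = 19 → T
  i= 5: E-H = 23 → X
  i= 6: X-A = 23 → X
  i= 7: O-S = 22 → W
  i= 8: F-T = 12 → M
  i= 9: N-U = 19 → T
  i=10: L-W = 15 → P
  i=11: S-Z = 19 → T
  i=12: B-I = 19 → T
  i=13: N-Q = 23 → X
  i=14: E-H = 23 → X
  i=15: H-L = 22 → W
  i=16: D-R = 12 → M
  i=17: T-A = 19 → T
  i=18: S-D = 15 → P
  i=19: K-R = 19 → T
  i=20: D-K = 19 → T
  i=21: D-G = 23 → X
  i=22: D-G = 23 → X
  i=23: F-J = 22 → W
  i=24: Z-N = 12 → M
  i=25: C-J = 19 → T
  i=26: R-C = 15 → P
  i=27: Z-G = 19 → T
  i=28: J-Q = 19 → T
  i=29: V-Y = 23 → X
  i=30: U-X = 23 → X
  i=31: W-A = 22 → W
  i=32: K-Y = 12 → M
  i=33: F-M = 19 → T
  i=34: C-N = 15 → P
  i=35: V-C = 19 → T
  i=36: Z-G = 19 → T
  i=37: K-N = 23 → X
  i=38: I-L = 23 → X
  shifts repeat with period 8: MTPTTXXW

MTPTTXXW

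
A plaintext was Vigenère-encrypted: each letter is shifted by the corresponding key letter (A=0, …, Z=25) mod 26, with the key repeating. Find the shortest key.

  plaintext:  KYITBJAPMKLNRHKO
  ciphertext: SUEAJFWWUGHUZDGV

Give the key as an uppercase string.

  i= 0: S-K =  8 → I
  i= 1: U-Y = 22 → W
  i= 2: E-I = 22 → W
  i= 3: A-T =  7 → H
  i= 4: J-B =  8 → I
  i= 5: F-J = 22 → W
  i= 6: W-A = 22 → W
  i= 7: W-P =  7 → H
  i= 8: U-M =  8 → I
  i= 9: G-K = 22 → W
  i=10: H-L = 22 → W
  i=11: U-N =  7 → H
  i=12: Z-R =  8 → I
  i=13: D-H = 22 → W
  i=14: G-K = 22 → W
  i=15: V-O =  7 → H
  shifts repeat with period 4: IWWH

IWWH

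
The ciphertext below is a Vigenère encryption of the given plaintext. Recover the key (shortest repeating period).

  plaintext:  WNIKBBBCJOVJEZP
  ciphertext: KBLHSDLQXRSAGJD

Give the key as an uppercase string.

OODXRCK

  i= 0: K-W = 14 → O
  i= 1: B-N = 14 → O
  i= 2: L-I =  3 → D
  i= 3: H-K = 23 → X
  i= 4: S-B = 17 → R
  i= 5: D-B =  2 → C
  i= 6: L-B = 10 → K
  i= 7: Q-C = 14 → O
  i= 8: X-J = 14 → O
  i= 9: R-O =  3 → D
  i=10: S-V = 23 → X
  i=11: A-J = 17 → R
  i=12: G-E =  2 → C
  i=13: J-Z = 10 → K
  i=14: D-P = 14 → O
  shifts repeat with period 7: OODXRCK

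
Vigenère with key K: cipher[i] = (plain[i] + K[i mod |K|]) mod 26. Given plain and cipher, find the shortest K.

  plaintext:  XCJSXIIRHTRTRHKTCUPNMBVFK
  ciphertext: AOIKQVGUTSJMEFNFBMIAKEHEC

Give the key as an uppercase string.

  i= 0: A-X =  3 → D
  i= 1: O-C = 12 → M
  i= 2: I-J = 25 → Z
  i= 3: K-S = 18 → S
  i= 4: Q-X = 19 → T
  i= 5: V-I = 13 → N
  i= 6: G-I = 24 → Y
  i= 7: U-R =  3 → D
  i= 8: T-H = 12 → M
  i= 9: S-T = 25 → Z
  i=10: J-R = 18 → S
  i=11: M-T = 19 → T
  i=12: E-R = 13 → N
  i=13: F-H = 24 → Y
  i=14: N-K =  3 → D
  i=15: F-T = 12 → M
  i=16: B-C = 25 → Z
  i=17: M-U = 18 → S
  i=18: I-P = 19 → T
  i=19: A-N = 13 → N
  i=20: K-M = 24 → Y
  i=21: E-B =  3 → D
  i=22: H-V = 12 → M
  i=23: E-F = 25 → Z
  i=24: C-K = 18 → S
  shifts repeat with period 7: DMZSTNY

DMZSTNY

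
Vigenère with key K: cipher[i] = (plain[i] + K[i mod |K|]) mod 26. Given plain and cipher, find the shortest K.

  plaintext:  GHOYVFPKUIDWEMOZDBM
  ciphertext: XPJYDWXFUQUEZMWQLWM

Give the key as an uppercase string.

RIVAI

  i= 0: X-G = 17 → R
  i= 1: P-H =  8 → I
  i= 2: J-O = 21 → V
  i= 3: Y-Y =  0 → A
  i= 4: D-V =  8 → I
  i= 5: W-F = 17 → R
  i= 6: X-P =  8 → I
  i= 7: F-K = 21 → V
  i= 8: U-U =  0 → A
  i= 9: Q-I =  8 → I
  i=10: U-D = 17 → R
  i=11: E-W =  8 → I
  i=12: Z-E = 21 → V
  i=13: M-M =  0 → A
  i=14: W-O =  8 → I
  i=15: Q-Z = 17 → R
  i=16: L-D =  8 → I
  i=17: W-B = 21 → V
  i=18: M-M =  0 → A
  shifts repeat with period 5: RIVAI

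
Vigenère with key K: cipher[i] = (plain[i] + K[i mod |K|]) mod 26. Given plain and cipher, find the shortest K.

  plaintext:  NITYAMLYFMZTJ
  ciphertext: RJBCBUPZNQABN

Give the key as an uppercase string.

  i= 0: R-N =  4 → E
  i= 1: J-I =  1 → B
  i= 2: B-T =  8 → I
  i= 3: C-Y =  4 → E
  i= 4: B-A =  1 → B
  i= 5: U-M =  8 → I
  i= 6: P-L =  4 → E
  i= 7: Z-Y =  1 → B
  i= 8: N-F =  8 → I
  i= 9: Q-M =  4 → E
  i=10: A-Z =  1 → B
  i=11: B-T =  8 → I
  i=12: N-J =  4 → E
  shifts repeat with period 3: EBI

EBI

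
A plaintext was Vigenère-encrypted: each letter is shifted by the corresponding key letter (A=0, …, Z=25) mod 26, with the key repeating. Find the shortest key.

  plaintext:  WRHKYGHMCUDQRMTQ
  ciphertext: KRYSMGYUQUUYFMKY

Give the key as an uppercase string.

OARI

  i= 0: K-W = 14 → O
  i= 1: R-R =  0 → A
  i= 2: Y-H = 17 → R
  i= 3: S-K =  8 → I
  i= 4: M-Y = 14 → O
  i= 5: G-G =  0 → A
  i= 6: Y-H = 17 → R
  i= 7: U-M =  8 → I
  i= 8: Q-C = 14 → O
  i= 9: U-U =  0 → A
  i=10: U-D = 17 → R
  i=11: Y-Q =  8 → I
  i=12: F-R = 14 → O
  i=13: M-M =  0 → A
  i=14: K-T = 17 → R
  i=15: Y-Q =  8 → I
  shifts repeat with period 4: OARI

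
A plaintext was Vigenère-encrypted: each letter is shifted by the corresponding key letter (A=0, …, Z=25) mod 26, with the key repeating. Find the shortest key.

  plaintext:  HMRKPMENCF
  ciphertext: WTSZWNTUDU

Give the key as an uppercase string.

  i= 0: W-H = 15 → P
  i= 1: T-M =  7 → H
  i= 2: S-R =  1 → B
  i= 3: Z-K = 15 → P
  i= 4: W-P =  7 → H
  i= 5: N-M =  1 → B
  i= 6: T-E = 15 → P
  i= 7: U-N =  7 → H
  i= 8: D-C =  1 → B
  i= 9: U-F = 15 → P
  shifts repeat with period 3: PHB

PHB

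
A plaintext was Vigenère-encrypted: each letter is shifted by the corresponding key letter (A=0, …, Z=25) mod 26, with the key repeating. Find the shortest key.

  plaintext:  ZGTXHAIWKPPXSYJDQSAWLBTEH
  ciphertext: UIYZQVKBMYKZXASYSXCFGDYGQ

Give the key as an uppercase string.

  i= 0: U-Z = 21 → V
  i= 1: I-G =  2 → C
  i= 2: Y-T =  5 → F
  i= 3: Z-X =  2 → C
  i= 4: Q-H =  9 → J
  i= 5: V-A = 21 → V
  i= 6: K-I =  2 → C
  i= 7: B-W =  5 → F
  i= 8: M-K =  2 → C
  i= 9: Y-P =  9 → J
  i=10: K-P = 21 → V
  i=11: Z-X =  2 → C
  i=12: X-S =  5 → F
  i=13: A-Y =  2 → C
  i=14: S-J =  9 → J
  i=15: Y-D = 21 → V
  i=16: S-Q =  2 → C
  i=17: X-S =  5 → F
  i=18: C-A =  2 → C
  i=19: F-W =  9 → J
  i=20: G-L = 21 → V
  i=21: D-B =  2 → C
  i=22: Y-T =  5 → F
  i=23: G-E =  2 → C
  i=24: Q-H =  9 → J
  shifts repeat with period 5: VCFCJ

VCFCJ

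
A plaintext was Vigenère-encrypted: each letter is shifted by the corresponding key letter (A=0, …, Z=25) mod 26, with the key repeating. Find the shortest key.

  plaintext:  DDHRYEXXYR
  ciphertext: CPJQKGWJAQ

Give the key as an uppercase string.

ZMC

  i= 0: C-D = 25 → Z
  i= 1: P-D = 12 → M
  i= 2: J-H =  2 → C
  i= 3: Q-R = 25 → Z
  i= 4: K-Y = 12 → M
  i= 5: G-E =  2 → C
  i= 6: W-X = 25 → Z
  i= 7: J-X = 12 → M
  i= 8: A-Y =  2 → C
  i= 9: Q-R = 25 → Z
  shifts repeat with period 3: ZMC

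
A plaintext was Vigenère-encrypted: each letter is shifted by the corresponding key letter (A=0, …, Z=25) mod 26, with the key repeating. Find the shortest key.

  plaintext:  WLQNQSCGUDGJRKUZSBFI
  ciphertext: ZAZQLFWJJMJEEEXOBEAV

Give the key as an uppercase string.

DPJDVNU

  i= 0: Z-W =  3 → D
  i= 1: A-L = 15 → P
  i= 2: Z-Q =  9 → J
  i= 3: Q-N =  3 → D
  i= 4: L-Q = 21 → V
  i= 5: F-S = 13 → N
  i= 6: W-C = 20 → U
  i= 7: J-G =  3 → D
  i= 8: J-U = 15 → P
  i= 9: M-D =  9 → J
  i=10: J-G =  3 → D
  i=11: E-J = 21 → V
  i=12: E-R = 13 → N
  i=13: E-K = 20 → U
  i=14: X-U =  3 → D
  i=15: O-Z = 15 → P
  i=16: B-S =  9 → J
  i=17: E-B =  3 → D
  i=18: A-F = 21 → V
  i=19: V-I = 13 → N
  shifts repeat with period 7: DPJDVNU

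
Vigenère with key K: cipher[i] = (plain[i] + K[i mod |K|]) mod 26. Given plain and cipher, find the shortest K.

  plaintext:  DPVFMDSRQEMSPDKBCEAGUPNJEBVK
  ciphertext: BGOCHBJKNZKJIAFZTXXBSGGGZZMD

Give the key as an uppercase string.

YRTXV

  i= 0: B-D = 24 → Y
  i= 1: G-P = 17 → R
  i= 2: O-V = 19 → T
  i= 3: C-F = 23 → X
  i= 4: H-M = 21 → V
  i= 5: B-D = 24 → Y
  i= 6: J-S = 17 → R
  i= 7: K-R = 19 → T
  i= 8: N-Q = 23 → X
  i= 9: Z-E = 21 → V
  i=10: K-M = 24 → Y
  i=11: J-S = 17 → R
  i=12: I-P = 19 → T
  i=13: A-D = 23 → X
  i=14: F-K = 21 → V
  i=15: Z-B = 24 → Y
  i=16: T-C = 17 → R
  i=17: X-E = 19 → T
  i=18: X-A = 23 → X
  i=19: B-G = 21 → V
  i=20: S-U = 24 → Y
  i=21: G-P = 17 → R
  i=22: G-N = 19 → T
  i=23: G-J = 23 → X
  i=24: Z-E = 21 → V
  i=25: Z-B = 24 → Y
  i=26: M-V = 17 → R
  i=27: D-K = 19 → T
  shifts repeat with period 5: YRTXV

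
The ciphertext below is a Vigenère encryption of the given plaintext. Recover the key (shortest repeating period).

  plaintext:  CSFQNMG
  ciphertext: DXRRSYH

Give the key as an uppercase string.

  i= 0: D-C =  1 → B
  i= 1: X-S =  5 → F
  i= 2: R-F = 12 → M
  i= 3: R-Q =  1 → B
  i= 4: S-N =  5 → F
  i= 5: Y-M = 12 → M
  i= 6: H-G =  1 → B
  shifts repeat with period 3: BFM

BFM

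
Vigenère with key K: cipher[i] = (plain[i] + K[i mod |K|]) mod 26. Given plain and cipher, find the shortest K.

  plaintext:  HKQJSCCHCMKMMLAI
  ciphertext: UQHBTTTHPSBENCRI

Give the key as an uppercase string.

NGRSBRRA

  i= 0: U-H = 13 → N
  i= 1: Q-K =  6 → G
  i= 2: H-Q = 17 → R
  i= 3: B-J = 18 → S
  i= 4: T-S =  1 → B
  i= 5: T-C = 17 → R
  i= 6: T-C = 17 → R
  i= 7: H-H =  0 → A
  i= 8: P-C = 13 → N
  i= 9: S-M =  6 → G
  i=10: B-K = 17 → R
  i=11: E-M = 18 → S
  i=12: N-M =  1 → B
  i=13: C-L = 17 → R
  i=14: R-A = 17 → R
  i=15: I-I =  0 → A
  shifts repeat with period 8: NGRSBRRA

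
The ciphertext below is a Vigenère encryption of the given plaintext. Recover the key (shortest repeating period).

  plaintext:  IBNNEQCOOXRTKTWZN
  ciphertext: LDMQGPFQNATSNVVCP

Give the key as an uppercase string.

  i= 0: L-I =  3 → D
  i= 1: D-B =  2 → C
  i= 2: M-N = 25 → Z
  i= 3: Q-N =  3 → D
  i= 4: G-E =  2 → C
  i= 5: P-Q = 25 → Z
  i= 6: F-C =  3 → D
  i= 7: Q-O =  2 → C
  i= 8: N-O = 25 → Z
  i= 9: A-X =  3 → D
  i=10: T-R =  2 → C
  i=11: S-T = 25 → Z
  i=12: N-K =  3 → D
  i=13: V-T =  2 → C
  i=14: V-W = 25 → Z
  i=15: C-Z =  3 → D
  i=16: P-N =  2 → C
  shifts repeat with period 3: DCZ

DCZ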